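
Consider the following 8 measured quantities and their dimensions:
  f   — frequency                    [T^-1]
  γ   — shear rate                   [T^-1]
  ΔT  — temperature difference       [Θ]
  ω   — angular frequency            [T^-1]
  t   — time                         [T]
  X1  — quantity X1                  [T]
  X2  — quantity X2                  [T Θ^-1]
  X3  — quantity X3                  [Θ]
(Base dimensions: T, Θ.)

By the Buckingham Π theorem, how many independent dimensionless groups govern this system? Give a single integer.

Dimensional matrix (T×Θ by f×γ×ΔT×ω×t×X1×X2×X3):
  T: [-1 -1  0 -1  1  1  1  0]
  Θ: [ 0  0  1  0  0  0 -1  1]
RREF → pivots at {f,ΔT} ⇒ r = 2
n=8, r=2 ⇒ 6 dimensionless groups

6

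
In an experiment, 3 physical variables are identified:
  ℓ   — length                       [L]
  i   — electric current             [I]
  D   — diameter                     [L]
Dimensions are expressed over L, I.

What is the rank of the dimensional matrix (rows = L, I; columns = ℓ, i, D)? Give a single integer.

2

Dimensional matrix (L×I by ℓ×i×D):
  L: [ 1  0  1]
  I: [ 0  1  0]
RREF → pivots at {ℓ,i} ⇒ r = 2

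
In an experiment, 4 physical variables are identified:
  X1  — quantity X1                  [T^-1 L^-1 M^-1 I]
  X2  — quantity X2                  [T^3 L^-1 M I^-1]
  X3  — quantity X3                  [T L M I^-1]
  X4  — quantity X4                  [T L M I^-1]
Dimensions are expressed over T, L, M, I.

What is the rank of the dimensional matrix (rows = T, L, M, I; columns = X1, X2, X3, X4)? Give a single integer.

Dimensional matrix (T×L×M×I by X1×X2×X3×X4):
  T: [-1  3  1  1]
  L: [-1 -1  1  1]
  M: [-1  1  1  1]
  I: [ 1 -1 -1 -1]
Row reduction gives pivot columns X1,X2; rank = 2

2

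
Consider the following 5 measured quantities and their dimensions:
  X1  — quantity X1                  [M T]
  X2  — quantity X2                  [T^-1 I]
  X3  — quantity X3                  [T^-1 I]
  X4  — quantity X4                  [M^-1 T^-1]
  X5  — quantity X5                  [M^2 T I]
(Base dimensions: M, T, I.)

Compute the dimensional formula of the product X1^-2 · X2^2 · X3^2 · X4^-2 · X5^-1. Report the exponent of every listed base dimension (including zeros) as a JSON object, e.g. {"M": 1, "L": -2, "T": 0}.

Write exponents as rows M,T,I / cols X1,X2,X3,X4,X5:
  M: [ 1  0  0 -1  2]
  T: [ 1 -1 -1 -1  1]
  I: [ 0  1  1  0  1]
  [M]: (-2)·1+(2)·0+(2)·0+(-2)·-1+(-1)·2 = -2
  [T]: (-2)·1+(2)·-1+(2)·-1+(-2)·-1+(-1)·1 = -5
  [I]: (-2)·0+(2)·1+(2)·1+(-2)·0+(-1)·1 = 3
⇒ M^-2 T^-5 I^3

{"M": -2, "T": -5, "I": 3}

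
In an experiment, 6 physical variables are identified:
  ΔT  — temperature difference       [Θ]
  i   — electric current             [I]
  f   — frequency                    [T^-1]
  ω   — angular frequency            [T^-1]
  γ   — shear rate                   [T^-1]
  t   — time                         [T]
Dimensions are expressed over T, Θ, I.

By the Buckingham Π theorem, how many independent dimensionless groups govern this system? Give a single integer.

3

Write exponents as rows T,Θ,I / cols ΔT,i,f,ω,γ,t:
  T: [ 0  0 -1 -1 -1  1]
  Θ: [ 1  0  0  0  0  0]
  I: [ 0  1  0  0  0  0]
RREF → pivots at {ΔT,i,f} ⇒ r = 3
6 vars − rank 3 = 3 Π groups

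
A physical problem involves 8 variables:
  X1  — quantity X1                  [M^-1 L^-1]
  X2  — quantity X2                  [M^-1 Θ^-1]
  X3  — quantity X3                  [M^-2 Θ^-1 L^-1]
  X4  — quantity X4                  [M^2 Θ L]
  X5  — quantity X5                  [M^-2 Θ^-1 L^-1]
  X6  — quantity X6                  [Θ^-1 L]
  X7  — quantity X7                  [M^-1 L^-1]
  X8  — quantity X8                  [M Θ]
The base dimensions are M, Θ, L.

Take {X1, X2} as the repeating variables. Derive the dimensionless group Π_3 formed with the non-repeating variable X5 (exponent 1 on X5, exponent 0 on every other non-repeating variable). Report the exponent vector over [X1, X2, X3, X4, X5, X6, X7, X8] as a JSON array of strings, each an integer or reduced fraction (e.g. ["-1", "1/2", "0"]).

["-1", "-1", "0", "0", "1", "0", "0", "0"]

Write exponents as rows M,Θ,L / cols X1,X2,X3,X4,X5,X6,X7,X8:
  M: [-1 -1 -2  2 -2  0 -1  1]
  Θ: [ 0 -1 -1  1 -1 -1  0  1]
  L: [-1  0 -1  1 -1  1 -1  0]
Echelon form has 2 nonzero rows (pivots: X1,X2)
Pivot set = {X1,X2}, free = {X3,X4,X5,X6,X7,X8}
RREF:
  r0: [   1    0    1   -1    1   -1    1    0]
  r1: [   0    1    1   -1    1    1    0   -1]
  r2: [   0    0    0    0    0    0    0    0]
Fix exponent of X5 at 1, X3 at 0, X4 at 0, X6 at 0, X7 at 0, X8 at 0; solve each RREF row for its pivot's exponent:
  r0: exp(X1) + (1)·1 = 0 ⇒ exp(X1) = -1
  r1: exp(X2) + (1)·1 = 0 ⇒ exp(X2) = -1
Π_3 = X1^-1 · X2^-1 · X5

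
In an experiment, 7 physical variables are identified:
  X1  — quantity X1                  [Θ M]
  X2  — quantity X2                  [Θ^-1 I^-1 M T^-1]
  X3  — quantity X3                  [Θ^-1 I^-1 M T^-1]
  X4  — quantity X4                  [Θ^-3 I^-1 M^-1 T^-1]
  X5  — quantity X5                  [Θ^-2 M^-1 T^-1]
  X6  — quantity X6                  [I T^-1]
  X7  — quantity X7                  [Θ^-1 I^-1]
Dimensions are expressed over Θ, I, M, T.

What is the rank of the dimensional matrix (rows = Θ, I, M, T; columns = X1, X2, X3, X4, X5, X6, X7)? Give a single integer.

3

Dimensional matrix (Θ×I×M×T by X1×X2×X3×X4×X5×X6×X7):
  Θ: [ 1 -1 -1 -3 -2  0 -1]
  I: [ 0 -1 -1 -1  0  1 -1]
  M: [ 1  1  1 -1 -1  0  0]
  T: [ 0 -1 -1 -1 -1 -1  0]
RREF → pivots at {X1,X2,X5} ⇒ r = 3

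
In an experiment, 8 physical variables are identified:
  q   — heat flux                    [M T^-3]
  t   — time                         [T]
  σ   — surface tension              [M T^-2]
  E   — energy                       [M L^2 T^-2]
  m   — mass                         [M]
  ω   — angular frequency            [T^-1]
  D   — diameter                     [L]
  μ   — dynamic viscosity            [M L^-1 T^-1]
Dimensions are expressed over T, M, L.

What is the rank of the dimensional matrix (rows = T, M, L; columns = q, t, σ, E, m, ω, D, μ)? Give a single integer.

3

Write exponents as rows T,M,L / cols q,t,σ,E,m,ω,D,μ:
  T: [-3  1 -2 -2  0 -1  0 -1]
  M: [ 1  0  1  1  1  0  0  1]
  L: [ 0  0  0  2  0  0  1 -1]
Echelon form has 3 nonzero rows (pivots: q,t,E)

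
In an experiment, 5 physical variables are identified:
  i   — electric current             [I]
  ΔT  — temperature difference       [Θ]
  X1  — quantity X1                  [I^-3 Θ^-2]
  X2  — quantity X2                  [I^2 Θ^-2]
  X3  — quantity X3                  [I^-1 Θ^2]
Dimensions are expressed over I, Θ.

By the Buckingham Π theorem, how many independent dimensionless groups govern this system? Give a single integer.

Write exponents as rows I,Θ / cols i,ΔT,X1,X2,X3:
  I: [ 1  0 -3  2 -1]
  Θ: [ 0  1 -2 -2  2]
Echelon form has 2 nonzero rows (pivots: i,ΔT)
n=5, r=2 ⇒ 3 dimensionless groups

3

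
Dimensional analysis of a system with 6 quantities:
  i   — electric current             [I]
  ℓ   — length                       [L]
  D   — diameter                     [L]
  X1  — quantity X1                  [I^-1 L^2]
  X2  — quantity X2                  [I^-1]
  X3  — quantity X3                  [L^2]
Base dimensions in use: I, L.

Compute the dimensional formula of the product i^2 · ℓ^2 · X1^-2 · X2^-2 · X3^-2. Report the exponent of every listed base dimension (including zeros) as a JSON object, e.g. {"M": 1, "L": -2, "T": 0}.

{"I": 6, "L": -6}

Exponent matrix [I,L] × [i,ℓ,D,X1,X2,X3]:
  I: [ 1  0  0 -1 -1  0]
  L: [ 0  1  1  2  0  2]
  [I]: (2)·1+(2)·0+(-2)·-1+(-2)·-1+(-2)·0 = 6
  [L]: (2)·0+(2)·1+(-2)·2+(-2)·0+(-2)·2 = -6
⇒ I^6 L^-6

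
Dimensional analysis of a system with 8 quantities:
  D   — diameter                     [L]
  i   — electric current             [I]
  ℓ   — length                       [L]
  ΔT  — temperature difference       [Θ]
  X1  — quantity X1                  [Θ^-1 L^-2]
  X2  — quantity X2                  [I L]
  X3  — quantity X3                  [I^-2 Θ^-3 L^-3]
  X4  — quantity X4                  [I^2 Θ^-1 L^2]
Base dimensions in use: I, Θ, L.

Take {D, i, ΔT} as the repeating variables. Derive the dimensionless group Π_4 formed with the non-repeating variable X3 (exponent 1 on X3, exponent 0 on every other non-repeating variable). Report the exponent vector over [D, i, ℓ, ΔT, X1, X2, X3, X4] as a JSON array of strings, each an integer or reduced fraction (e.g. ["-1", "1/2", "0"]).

["3", "2", "0", "3", "0", "0", "1", "0"]

Write exponents as rows I,Θ,L / cols D,i,ℓ,ΔT,X1,X2,X3,X4:
  I: [ 0  1  0  0  0  1 -2  2]
  Θ: [ 0  0  0  1 -1  0 -3 -1]
  L: [ 1  0  1  0 -2  1 -3  2]
Echelon form has 3 nonzero rows (pivots: D,i,ΔT)
Repeat: D,i,ΔT; free: ℓ,X1,X2,X3,X4
RREF:
  r0: [   1    0    1    0   -2    1   -3    2]
  r1: [   0    1    0    0    0    1   -2    2]
  r2: [   0    0    0    1   -1    0   -3   -1]
Fix exponent of X3 at 1, ℓ at 0, X1 at 0, X2 at 0, X4 at 0; solve each RREF row for its pivot's exponent:
  r0: exp(D) + (-3)·1 = 0 ⇒ exp(D) = 3
  r1: exp(i) + (-2)·1 = 0 ⇒ exp(i) = 2
  r2: exp(ΔT) + (-3)·1 = 0 ⇒ exp(ΔT) = 3
Π_4 = D^3 · i^2 · ΔT^3 · X3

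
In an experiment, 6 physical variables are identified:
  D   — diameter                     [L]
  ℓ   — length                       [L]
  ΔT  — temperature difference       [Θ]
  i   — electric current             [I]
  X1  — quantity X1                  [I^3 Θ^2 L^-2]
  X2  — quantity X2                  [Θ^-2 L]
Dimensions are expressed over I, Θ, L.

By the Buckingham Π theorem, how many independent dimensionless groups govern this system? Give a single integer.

Write exponents as rows I,Θ,L / cols D,ℓ,ΔT,i,X1,X2:
  I: [ 0  0  0  1  3  0]
  Θ: [ 0  0  1  0  2 -2]
  L: [ 1  1  0  0 -2  1]
RREF → pivots at {D,ΔT,i} ⇒ r = 3
6 vars − rank 3 = 3 Π groups

3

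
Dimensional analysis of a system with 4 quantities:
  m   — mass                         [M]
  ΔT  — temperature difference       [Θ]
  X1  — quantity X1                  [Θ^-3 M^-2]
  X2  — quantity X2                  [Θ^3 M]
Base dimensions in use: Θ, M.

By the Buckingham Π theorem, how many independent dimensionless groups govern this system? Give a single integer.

2

Write exponents as rows Θ,M / cols m,ΔT,X1,X2:
  Θ: [ 0  1 -3  3]
  M: [ 1  0 -2  1]
Echelon form has 2 nonzero rows (pivots: m,ΔT)
4 vars − rank 2 = 2 Π groups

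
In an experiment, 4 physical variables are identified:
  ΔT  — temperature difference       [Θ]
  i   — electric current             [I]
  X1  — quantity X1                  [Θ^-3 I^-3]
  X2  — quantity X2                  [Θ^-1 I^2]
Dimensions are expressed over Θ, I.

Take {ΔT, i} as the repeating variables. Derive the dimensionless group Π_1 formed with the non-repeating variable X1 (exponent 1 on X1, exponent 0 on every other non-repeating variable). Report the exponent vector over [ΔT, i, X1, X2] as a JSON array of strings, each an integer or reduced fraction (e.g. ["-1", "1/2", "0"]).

Write exponents as rows Θ,I / cols ΔT,i,X1,X2:
  Θ: [ 1  0 -3 -1]
  I: [ 0  1 -3  2]
RREF → pivots at {ΔT,i} ⇒ r = 2
Pivot set = {ΔT,i}, free = {X1,X2}
RREF:
  r0: [   1    0   -3   -1]
  r1: [   0    1   -3    2]
Fix exponent of X1 at 1, X2 at 0; solve each RREF row for its pivot's exponent:
  r0: exp(ΔT) + (-3)·1 = 0 ⇒ exp(ΔT) = 3
  r1: exp(i) + (-3)·1 = 0 ⇒ exp(i) = 3
Π_1 = ΔT^3 · i^3 · X1

["3", "3", "1", "0"]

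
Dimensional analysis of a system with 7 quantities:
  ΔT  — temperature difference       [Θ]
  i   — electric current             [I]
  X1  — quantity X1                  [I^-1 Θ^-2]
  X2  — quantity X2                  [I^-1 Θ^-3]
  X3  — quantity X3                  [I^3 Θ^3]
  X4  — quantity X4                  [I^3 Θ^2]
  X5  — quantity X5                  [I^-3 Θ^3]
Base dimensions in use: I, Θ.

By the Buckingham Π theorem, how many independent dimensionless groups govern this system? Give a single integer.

Dimensional matrix (I×Θ by ΔT×i×X1×X2×X3×X4×X5):
  I: [ 0  1 -1 -1  3  3 -3]
  Θ: [ 1  0 -2 -3  3  2  3]
RREF → pivots at {ΔT,i} ⇒ r = 2
Π count = n − r = 7 − 2 = 5

5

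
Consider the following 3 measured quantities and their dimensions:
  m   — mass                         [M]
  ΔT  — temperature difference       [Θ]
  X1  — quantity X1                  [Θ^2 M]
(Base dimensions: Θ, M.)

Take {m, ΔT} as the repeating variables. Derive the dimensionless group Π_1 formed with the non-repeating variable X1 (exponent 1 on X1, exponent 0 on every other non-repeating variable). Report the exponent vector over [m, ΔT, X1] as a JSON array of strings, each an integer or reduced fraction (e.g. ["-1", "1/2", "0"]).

["-1", "-2", "1"]

Dimensional matrix (Θ×M by m×ΔT×X1):
  Θ: [ 0  1  2]
  M: [ 1  0  1]
RREF → pivots at {m,ΔT} ⇒ r = 2
Repeat: m,ΔT; free: X1
RREF:
  r0: [   1    0    1]
  r1: [   0    1    2]
Fix exponent of X1 at 1; solve each RREF row for its pivot's exponent:
  r0: exp(m) + (1)·1 = 0 ⇒ exp(m) = -1
  r1: exp(ΔT) + (2)·1 = 0 ⇒ exp(ΔT) = -2
Π_1 = m^-1 · ΔT^-2 · X1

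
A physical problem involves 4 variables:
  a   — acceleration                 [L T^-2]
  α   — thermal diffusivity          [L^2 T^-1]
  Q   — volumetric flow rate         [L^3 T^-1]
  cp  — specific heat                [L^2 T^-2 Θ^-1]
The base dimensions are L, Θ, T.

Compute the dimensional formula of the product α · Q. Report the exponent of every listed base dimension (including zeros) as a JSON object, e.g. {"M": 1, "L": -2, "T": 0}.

Exponent matrix [L,Θ,T] × [a,α,Q,cp]:
  L: [ 1  2  3  2]
  Θ: [ 0  0  0 -1]
  T: [-2 -1 -1 -2]
  [L]: (1)·2+(1)·3 = 5
  [Θ]: (1)·0+(1)·0 = 0
  [T]: (1)·-1+(1)·-1 = -2
⇒ L^5 T^-2

{"L": 5, "Θ": 0, "T": -2}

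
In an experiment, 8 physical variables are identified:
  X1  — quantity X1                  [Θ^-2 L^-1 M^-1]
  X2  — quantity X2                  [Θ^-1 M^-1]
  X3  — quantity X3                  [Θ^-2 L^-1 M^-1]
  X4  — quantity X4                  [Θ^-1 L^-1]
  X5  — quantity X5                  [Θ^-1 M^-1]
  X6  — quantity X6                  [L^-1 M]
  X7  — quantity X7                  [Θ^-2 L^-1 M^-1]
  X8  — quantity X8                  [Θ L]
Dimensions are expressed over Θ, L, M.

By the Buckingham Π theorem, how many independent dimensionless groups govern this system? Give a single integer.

Exponent matrix [Θ,L,M] × [X1,X2,X3,X4,X5,X6,X7,X8]:
  Θ: [-2 -1 -2 -1 -1  0 -2  1]
  L: [-1  0 -1 -1  0 -1 -1  1]
  M: [-1 -1 -1  0 -1  1 -1  0]
RREF → pivots at {X1,X2} ⇒ r = 2
n=8, r=2 ⇒ 6 dimensionless groups

6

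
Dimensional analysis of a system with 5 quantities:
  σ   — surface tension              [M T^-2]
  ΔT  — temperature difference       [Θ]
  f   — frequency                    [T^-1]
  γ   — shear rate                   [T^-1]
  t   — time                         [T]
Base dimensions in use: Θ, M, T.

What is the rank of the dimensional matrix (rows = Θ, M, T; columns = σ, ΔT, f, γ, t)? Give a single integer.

3

Exponent matrix [Θ,M,T] × [σ,ΔT,f,γ,t]:
  Θ: [ 0  1  0  0  0]
  M: [ 1  0  0  0  0]
  T: [-2  0 -1 -1  1]
Row reduction gives pivot columns σ,ΔT,f; rank = 3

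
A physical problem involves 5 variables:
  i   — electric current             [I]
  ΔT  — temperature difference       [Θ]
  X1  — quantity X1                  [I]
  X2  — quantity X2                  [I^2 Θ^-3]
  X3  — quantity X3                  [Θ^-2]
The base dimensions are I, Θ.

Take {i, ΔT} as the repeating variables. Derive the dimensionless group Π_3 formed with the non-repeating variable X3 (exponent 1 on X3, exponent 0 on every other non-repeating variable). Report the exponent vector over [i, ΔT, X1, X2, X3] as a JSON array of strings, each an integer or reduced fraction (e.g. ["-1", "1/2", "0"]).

["0", "2", "0", "0", "1"]

Exponent matrix [I,Θ] × [i,ΔT,X1,X2,X3]:
  I: [ 1  0  1  2  0]
  Θ: [ 0  1  0 -3 -2]
RREF → pivots at {i,ΔT} ⇒ r = 2
Pivot set = {i,ΔT}, free = {X1,X2,X3}
RREF:
  r0: [   1    0    1    2    0]
  r1: [   0    1    0   -3   -2]
Fix exponent of X3 at 1, X1 at 0, X2 at 0; solve each RREF row for its pivot's exponent:
  r0: exp(i) + (0)·1 = 0 ⇒ exp(i) = 0
  r1: exp(ΔT) + (-2)·1 = 0 ⇒ exp(ΔT) = 2
Π_3 = ΔT^2 · X3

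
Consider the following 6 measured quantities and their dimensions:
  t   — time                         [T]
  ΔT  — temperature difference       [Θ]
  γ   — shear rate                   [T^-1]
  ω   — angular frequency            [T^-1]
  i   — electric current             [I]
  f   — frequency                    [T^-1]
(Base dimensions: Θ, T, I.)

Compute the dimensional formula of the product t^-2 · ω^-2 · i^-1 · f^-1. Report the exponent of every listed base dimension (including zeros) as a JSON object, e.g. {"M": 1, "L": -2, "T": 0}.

Exponent matrix [Θ,T,I] × [t,ΔT,γ,ω,i,f]:
  Θ: [ 0  1  0  0  0  0]
  T: [ 1  0 -1 -1  0 -1]
  I: [ 0  0  0  0  1  0]
  [Θ]: (-2)·0+(-2)·0+(-1)·0+(-1)·0 = 0
  [T]: (-2)·1+(-2)·-1+(-1)·0+(-1)·-1 = 1
  [I]: (-2)·0+(-2)·0+(-1)·1+(-1)·0 = -1
⇒ T I^-1

{"Θ": 0, "T": 1, "I": -1}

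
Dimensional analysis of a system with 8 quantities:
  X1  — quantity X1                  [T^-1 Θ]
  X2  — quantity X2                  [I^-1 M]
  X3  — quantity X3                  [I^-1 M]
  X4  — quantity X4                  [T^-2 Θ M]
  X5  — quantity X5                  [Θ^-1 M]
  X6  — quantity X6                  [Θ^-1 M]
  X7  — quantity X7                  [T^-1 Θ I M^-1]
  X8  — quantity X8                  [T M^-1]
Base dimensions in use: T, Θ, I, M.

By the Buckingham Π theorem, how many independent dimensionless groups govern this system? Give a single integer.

5

Write exponents as rows T,Θ,I,M / cols X1,X2,X3,X4,X5,X6,X7,X8:
  T: [-1  0  0 -2  0  0 -1  1]
  Θ: [ 1  0  0  1 -1 -1  1  0]
  I: [ 0 -1 -1  0  0  0  1  0]
  M: [ 0  1  1  1  1  1 -1 -1]
RREF → pivots at {X1,X2,X4} ⇒ r = 3
8 vars − rank 3 = 5 Π groups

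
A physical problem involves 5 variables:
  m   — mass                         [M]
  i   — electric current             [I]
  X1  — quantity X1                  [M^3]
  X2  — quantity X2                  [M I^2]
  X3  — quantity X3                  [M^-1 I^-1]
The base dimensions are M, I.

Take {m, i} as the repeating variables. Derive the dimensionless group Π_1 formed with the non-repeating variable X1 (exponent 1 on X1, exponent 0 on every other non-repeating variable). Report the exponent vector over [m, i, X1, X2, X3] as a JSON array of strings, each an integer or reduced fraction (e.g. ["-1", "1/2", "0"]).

Dimensional matrix (M×I by m×i×X1×X2×X3):
  M: [ 1  0  3  1 -1]
  I: [ 0  1  0  2 -1]
Echelon form has 2 nonzero rows (pivots: m,i)
Pivot set = {m,i}, free = {X1,X2,X3}
RREF:
  r0: [   1    0    3    1   -1]
  r1: [   0    1    0    2   -1]
Fix exponent of X1 at 1, X2 at 0, X3 at 0; solve each RREF row for its pivot's exponent:
  r0: exp(m) + (3)·1 = 0 ⇒ exp(m) = -3
  r1: exp(i) + (0)·1 = 0 ⇒ exp(i) = 0
Π_1 = m^-3 · X1

["-3", "0", "1", "0", "0"]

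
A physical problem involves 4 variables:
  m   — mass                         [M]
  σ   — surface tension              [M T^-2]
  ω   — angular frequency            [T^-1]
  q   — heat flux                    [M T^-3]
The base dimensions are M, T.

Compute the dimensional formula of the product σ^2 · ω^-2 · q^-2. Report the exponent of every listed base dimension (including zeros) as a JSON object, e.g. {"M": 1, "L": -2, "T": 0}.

Write exponents as rows M,T / cols m,σ,ω,q:
  M: [ 1  1  0  1]
  T: [ 0 -2 -1 -3]
  [M]: (2)·1+(-2)·0+(-2)·1 = 0
  [T]: (2)·-2+(-2)·-1+(-2)·-3 = 4
⇒ T^4

{"M": 0, "T": 4}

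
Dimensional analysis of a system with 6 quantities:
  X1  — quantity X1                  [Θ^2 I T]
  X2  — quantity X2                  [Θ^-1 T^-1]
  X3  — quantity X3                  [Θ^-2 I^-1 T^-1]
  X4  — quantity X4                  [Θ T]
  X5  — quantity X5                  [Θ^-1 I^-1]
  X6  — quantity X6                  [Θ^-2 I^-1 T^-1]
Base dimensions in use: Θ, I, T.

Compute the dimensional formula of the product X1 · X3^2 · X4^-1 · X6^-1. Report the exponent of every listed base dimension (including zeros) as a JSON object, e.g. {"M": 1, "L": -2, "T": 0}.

{"Θ": -1, "I": 0, "T": -1}

Write exponents as rows Θ,I,T / cols X1,X2,X3,X4,X5,X6:
  Θ: [ 2 -1 -2  1 -1 -2]
  I: [ 1  0 -1  0 -1 -1]
  T: [ 1 -1 -1  1  0 -1]
  [Θ]: (1)·2+(2)·-2+(-1)·1+(-1)·-2 = -1
  [I]: (1)·1+(2)·-1+(-1)·0+(-1)·-1 = 0
  [T]: (1)·1+(2)·-1+(-1)·1+(-1)·-1 = -1
⇒ Θ^-1 T^-1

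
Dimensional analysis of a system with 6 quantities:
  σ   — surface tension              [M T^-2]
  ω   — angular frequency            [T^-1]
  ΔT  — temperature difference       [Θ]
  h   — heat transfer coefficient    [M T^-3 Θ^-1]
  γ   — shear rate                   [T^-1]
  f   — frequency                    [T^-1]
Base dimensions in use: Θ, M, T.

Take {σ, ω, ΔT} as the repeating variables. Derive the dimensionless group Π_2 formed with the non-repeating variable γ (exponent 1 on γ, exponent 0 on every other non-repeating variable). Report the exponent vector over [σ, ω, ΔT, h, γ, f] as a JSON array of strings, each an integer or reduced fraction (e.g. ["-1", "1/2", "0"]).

["0", "-1", "0", "0", "1", "0"]

Exponent matrix [Θ,M,T] × [σ,ω,ΔT,h,γ,f]:
  Θ: [ 0  0  1 -1  0  0]
  M: [ 1  0  0  1  0  0]
  T: [-2 -1  0 -3 -1 -1]
Row reduction gives pivot columns σ,ω,ΔT; rank = 3
Pivot set = {σ,ω,ΔT}, free = {h,γ,f}
RREF:
  r0: [   1    0    0    1    0    0]
  r1: [   0    1    0    1    1    1]
  r2: [   0    0    1   -1    0    0]
Fix exponent of γ at 1, h at 0, f at 0; solve each RREF row for its pivot's exponent:
  r0: exp(σ) + (0)·1 = 0 ⇒ exp(σ) = 0
  r1: exp(ω) + (1)·1 = 0 ⇒ exp(ω) = -1
  r2: exp(ΔT) + (0)·1 = 0 ⇒ exp(ΔT) = 0
Π_2 = ω^-1 · γ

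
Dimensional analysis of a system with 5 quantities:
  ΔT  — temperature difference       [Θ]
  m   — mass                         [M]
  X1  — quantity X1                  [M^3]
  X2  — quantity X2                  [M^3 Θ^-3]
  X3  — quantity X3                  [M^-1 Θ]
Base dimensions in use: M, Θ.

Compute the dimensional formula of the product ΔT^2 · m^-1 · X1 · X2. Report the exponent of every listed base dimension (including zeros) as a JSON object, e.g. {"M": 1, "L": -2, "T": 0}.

Dimensional matrix (M×Θ by ΔT×m×X1×X2×X3):
  M: [ 0  1  3  3 -1]
  Θ: [ 1  0  0 -3  1]
  [M]: (2)·0+(-1)·1+(1)·3+(1)·3 = 5
  [Θ]: (2)·1+(-1)·0+(1)·0+(1)·-3 = -1
⇒ M^5 Θ^-1

{"M": 5, "Θ": -1}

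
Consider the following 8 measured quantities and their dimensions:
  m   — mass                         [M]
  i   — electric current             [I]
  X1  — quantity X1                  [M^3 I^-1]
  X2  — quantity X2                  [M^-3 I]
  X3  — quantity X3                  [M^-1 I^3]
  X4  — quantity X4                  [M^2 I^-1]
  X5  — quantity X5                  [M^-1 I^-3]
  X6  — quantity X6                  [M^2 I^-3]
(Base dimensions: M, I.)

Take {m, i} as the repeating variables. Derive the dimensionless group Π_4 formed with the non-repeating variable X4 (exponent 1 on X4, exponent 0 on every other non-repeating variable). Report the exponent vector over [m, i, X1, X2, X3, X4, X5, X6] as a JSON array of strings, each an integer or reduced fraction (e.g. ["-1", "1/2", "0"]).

Exponent matrix [M,I] × [m,i,X1,X2,X3,X4,X5,X6]:
  M: [ 1  0  3 -3 -1  2 -1  2]
  I: [ 0  1 -1  1  3 -1 -3 -3]
Echelon form has 2 nonzero rows (pivots: m,i)
Repeat: m,i; free: X1,X2,X3,X4,X5,X6
RREF:
  r0: [   1    0    3   -3   -1    2   -1    2]
  r1: [   0    1   -1    1    3   -1   -3   -3]
Fix exponent of X4 at 1, X1 at 0, X2 at 0, X3 at 0, X5 at 0, X6 at 0; solve each RREF row for its pivot's exponent:
  r0: exp(m) + (2)·1 = 0 ⇒ exp(m) = -2
  r1: exp(i) + (-1)·1 = 0 ⇒ exp(i) = 1
Π_4 = m^-2 · i · X4

["-2", "1", "0", "0", "0", "1", "0", "0"]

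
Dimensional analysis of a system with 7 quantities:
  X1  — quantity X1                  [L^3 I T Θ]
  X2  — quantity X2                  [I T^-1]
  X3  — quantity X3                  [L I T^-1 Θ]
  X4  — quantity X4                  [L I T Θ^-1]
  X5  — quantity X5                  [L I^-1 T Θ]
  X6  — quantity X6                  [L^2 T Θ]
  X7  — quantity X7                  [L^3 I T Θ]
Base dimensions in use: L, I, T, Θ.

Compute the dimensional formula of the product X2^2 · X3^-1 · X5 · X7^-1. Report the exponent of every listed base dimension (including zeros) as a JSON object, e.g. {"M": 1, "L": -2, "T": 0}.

Exponent matrix [L,I,T,Θ] × [X1,X2,X3,X4,X5,X6,X7]:
  L: [ 3  0  1  1  1  2  3]
  I: [ 1  1  1  1 -1  0  1]
  T: [ 1 -1 -1  1  1  1  1]
  Θ: [ 1  0  1 -1  1  1  1]
  [L]: (2)·0+(-1)·1+(1)·1+(-1)·3 = -3
  [I]: (2)·1+(-1)·1+(1)·-1+(-1)·1 = -1
  [T]: (2)·-1+(-1)·-1+(1)·1+(-1)·1 = -1
  [Θ]: (2)·0+(-1)·1+(1)·1+(-1)·1 = -1
⇒ L^-3 I^-1 T^-1 Θ^-1

{"L": -3, "I": -1, "T": -1, "Θ": -1}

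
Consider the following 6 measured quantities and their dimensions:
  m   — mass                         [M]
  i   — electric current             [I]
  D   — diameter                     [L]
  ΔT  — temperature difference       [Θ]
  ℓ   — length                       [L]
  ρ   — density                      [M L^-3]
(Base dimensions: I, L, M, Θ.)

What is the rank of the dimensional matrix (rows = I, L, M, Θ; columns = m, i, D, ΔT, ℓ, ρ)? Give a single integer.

Write exponents as rows I,L,M,Θ / cols m,i,D,ΔT,ℓ,ρ:
  I: [ 0  1  0  0  0  0]
  L: [ 0  0  1  0  1 -3]
  M: [ 1  0  0  0  0  1]
  Θ: [ 0  0  0  1  0  0]
Echelon form has 4 nonzero rows (pivots: m,i,D,ΔT)

4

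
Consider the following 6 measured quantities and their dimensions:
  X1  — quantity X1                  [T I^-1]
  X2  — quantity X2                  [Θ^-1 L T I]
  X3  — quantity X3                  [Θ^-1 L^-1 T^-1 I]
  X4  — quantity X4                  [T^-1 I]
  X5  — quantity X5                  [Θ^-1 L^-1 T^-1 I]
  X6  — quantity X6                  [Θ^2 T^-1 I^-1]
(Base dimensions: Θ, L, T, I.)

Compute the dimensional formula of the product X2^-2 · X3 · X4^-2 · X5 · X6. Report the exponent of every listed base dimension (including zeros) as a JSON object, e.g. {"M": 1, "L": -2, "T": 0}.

{"Θ": 2, "L": -4, "T": -3, "I": -3}

Write exponents as rows Θ,L,T,I / cols X1,X2,X3,X4,X5,X6:
  Θ: [ 0 -1 -1  0 -1  2]
  L: [ 0  1 -1  0 -1  0]
  T: [ 1  1 -1 -1 -1 -1]
  I: [-1  1  1  1  1 -1]
  [Θ]: (-2)·-1+(1)·-1+(-2)·0+(1)·-1+(1)·2 = 2
  [L]: (-2)·1+(1)·-1+(-2)·0+(1)·-1+(1)·0 = -4
  [T]: (-2)·1+(1)·-1+(-2)·-1+(1)·-1+(1)·-1 = -3
  [I]: (-2)·1+(1)·1+(-2)·1+(1)·1+(1)·-1 = -3
⇒ Θ^2 L^-4 T^-3 I^-3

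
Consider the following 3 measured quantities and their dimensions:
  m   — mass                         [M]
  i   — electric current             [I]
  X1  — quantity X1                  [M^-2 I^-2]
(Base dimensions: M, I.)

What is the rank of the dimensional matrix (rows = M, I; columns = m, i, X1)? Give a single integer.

2

Exponent matrix [M,I] × [m,i,X1]:
  M: [ 1  0 -2]
  I: [ 0  1 -2]
Row reduction gives pivot columns m,i; rank = 2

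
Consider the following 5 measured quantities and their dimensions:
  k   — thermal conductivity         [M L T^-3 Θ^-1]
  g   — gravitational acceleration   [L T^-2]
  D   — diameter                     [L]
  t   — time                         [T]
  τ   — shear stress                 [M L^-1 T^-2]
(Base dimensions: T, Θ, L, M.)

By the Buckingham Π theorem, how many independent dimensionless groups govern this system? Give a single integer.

1

Dimensional matrix (T×Θ×L×M by k×g×D×t×τ):
  T: [-3 -2  0  1 -2]
  Θ: [-1  0  0  0  0]
  L: [ 1  1  1  0 -1]
  M: [ 1  0  0  0  1]
Echelon form has 4 nonzero rows (pivots: k,g,D,τ)
Π count = n − r = 5 − 4 = 1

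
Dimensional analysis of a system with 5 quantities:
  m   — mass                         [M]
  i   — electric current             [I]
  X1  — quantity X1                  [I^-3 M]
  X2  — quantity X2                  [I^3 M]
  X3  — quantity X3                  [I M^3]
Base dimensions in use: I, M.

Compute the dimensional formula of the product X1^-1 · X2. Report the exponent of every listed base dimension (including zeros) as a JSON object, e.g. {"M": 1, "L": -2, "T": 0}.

{"I": 6, "M": 0}

Exponent matrix [I,M] × [m,i,X1,X2,X3]:
  I: [ 0  1 -3  3  1]
  M: [ 1  0  1  1  3]
  [I]: (-1)·-3+(1)·3 = 6
  [M]: (-1)·1+(1)·1 = 0
⇒ I^6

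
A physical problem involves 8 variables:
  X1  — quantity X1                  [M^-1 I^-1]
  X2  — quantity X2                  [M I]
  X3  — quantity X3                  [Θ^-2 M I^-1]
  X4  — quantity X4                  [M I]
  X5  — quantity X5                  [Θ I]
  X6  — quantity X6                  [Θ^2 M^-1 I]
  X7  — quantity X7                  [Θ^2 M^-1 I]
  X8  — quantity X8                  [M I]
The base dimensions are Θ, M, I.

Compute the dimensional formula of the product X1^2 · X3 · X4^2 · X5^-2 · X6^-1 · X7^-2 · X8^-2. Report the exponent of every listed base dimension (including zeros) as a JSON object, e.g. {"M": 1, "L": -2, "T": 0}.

{"Θ": -10, "M": 2, "I": -8}

Exponent matrix [Θ,M,I] × [X1,X2,X3,X4,X5,X6,X7,X8]:
  Θ: [ 0  0 -2  0  1  2  2  0]
  M: [-1  1  1  1  0 -1 -1  1]
  I: [-1  1 -1  1  1  1  1  1]
  [Θ]: (2)·0+(1)·-2+(2)·0+(-2)·1+(-1)·2+(-2)·2+(-2)·0 = -10
  [M]: (2)·-1+(1)·1+(2)·1+(-2)·0+(-1)·-1+(-2)·-1+(-2)·1 = 2
  [I]: (2)·-1+(1)·-1+(2)·1+(-2)·1+(-1)·1+(-2)·1+(-2)·1 = -8
⇒ Θ^-10 M^2 I^-8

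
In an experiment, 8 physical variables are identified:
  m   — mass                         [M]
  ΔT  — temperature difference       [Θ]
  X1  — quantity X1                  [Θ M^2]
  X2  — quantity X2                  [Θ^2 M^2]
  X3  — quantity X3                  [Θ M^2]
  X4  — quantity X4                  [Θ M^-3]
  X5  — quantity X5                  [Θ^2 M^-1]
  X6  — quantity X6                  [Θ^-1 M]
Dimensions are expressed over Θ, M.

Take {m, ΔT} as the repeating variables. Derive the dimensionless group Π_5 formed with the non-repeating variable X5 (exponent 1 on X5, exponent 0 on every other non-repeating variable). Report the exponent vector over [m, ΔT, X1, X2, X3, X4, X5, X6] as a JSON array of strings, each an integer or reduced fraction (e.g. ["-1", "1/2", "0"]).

Exponent matrix [Θ,M] × [m,ΔT,X1,X2,X3,X4,X5,X6]:
  Θ: [ 0  1  1  2  1  1  2 -1]
  M: [ 1  0  2  2  2 -3 -1  1]
Echelon form has 2 nonzero rows (pivots: m,ΔT)
Pivot set = {m,ΔT}, free = {X1,X2,X3,X4,X5,X6}
RREF:
  r0: [   1    0    2    2    2   -3   -1    1]
  r1: [   0    1    1    2    1    1    2   -1]
Fix exponent of X5 at 1, X1 at 0, X2 at 0, X3 at 0, X4 at 0, X6 at 0; solve each RREF row for its pivot's exponent:
  r0: exp(m) + (-1)·1 = 0 ⇒ exp(m) = 1
  r1: exp(ΔT) + (2)·1 = 0 ⇒ exp(ΔT) = -2
Π_5 = m · ΔT^-2 · X5

["1", "-2", "0", "0", "0", "0", "1", "0"]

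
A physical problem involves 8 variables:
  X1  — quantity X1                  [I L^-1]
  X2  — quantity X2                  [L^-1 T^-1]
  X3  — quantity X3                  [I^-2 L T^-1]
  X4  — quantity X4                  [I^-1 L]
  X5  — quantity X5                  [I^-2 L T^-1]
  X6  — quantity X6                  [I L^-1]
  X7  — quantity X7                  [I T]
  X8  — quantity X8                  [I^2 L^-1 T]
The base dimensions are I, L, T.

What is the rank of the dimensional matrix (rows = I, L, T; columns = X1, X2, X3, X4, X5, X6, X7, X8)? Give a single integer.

Dimensional matrix (I×L×T by X1×X2×X3×X4×X5×X6×X7×X8):
  I: [ 1  0 -2 -1 -2  1  1  2]
  L: [-1 -1  1  1  1 -1  0 -1]
  T: [ 0 -1 -1  0 -1  0  1  1]
Row reduction gives pivot columns X1,X2; rank = 2

2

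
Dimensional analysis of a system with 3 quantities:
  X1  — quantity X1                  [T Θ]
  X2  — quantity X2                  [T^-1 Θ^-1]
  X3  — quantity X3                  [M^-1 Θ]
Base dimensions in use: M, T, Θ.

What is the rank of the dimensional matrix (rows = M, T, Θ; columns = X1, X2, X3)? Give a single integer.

2

Exponent matrix [M,T,Θ] × [X1,X2,X3]:
  M: [ 0  0 -1]
  T: [ 1 -1  0]
  Θ: [ 1 -1  1]
RREF → pivots at {X1,X3} ⇒ r = 2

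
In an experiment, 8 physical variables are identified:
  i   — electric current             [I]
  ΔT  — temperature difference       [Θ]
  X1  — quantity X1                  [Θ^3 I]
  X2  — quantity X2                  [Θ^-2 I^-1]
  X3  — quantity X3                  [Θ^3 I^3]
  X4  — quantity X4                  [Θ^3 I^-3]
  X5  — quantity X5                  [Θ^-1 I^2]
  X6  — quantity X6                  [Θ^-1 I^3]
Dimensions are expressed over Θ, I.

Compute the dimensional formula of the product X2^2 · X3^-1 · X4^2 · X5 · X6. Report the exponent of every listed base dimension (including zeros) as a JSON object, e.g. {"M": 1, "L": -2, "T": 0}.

{"Θ": -3, "I": -6}

Dimensional matrix (Θ×I by i×ΔT×X1×X2×X3×X4×X5×X6):
  Θ: [ 0  1  3 -2  3  3 -1 -1]
  I: [ 1  0  1 -1  3 -3  2  3]
  [Θ]: (2)·-2+(-1)·3+(2)·3+(1)·-1+(1)·-1 = -3
  [I]: (2)·-1+(-1)·3+(2)·-3+(1)·2+(1)·3 = -6
⇒ Θ^-3 I^-6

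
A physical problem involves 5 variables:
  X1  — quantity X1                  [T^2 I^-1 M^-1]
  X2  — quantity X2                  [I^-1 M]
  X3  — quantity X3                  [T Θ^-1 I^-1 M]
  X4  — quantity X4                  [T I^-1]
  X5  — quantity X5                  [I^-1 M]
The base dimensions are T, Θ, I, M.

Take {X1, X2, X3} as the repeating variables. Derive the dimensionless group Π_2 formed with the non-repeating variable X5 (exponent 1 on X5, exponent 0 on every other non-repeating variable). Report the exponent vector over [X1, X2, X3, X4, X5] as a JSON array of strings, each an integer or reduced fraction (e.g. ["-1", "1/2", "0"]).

["0", "-1", "0", "0", "1"]

Dimensional matrix (T×Θ×I×M by X1×X2×X3×X4×X5):
  T: [ 2  0  1  1  0]
  Θ: [ 0  0 -1  0  0]
  I: [-1 -1 -1 -1 -1]
  M: [-1  1  1  0  1]
Echelon form has 3 nonzero rows (pivots: X1,X2,X3)
Pivot set = {X1,X2,X3}, free = {X4,X5}
RREF:
  r0: [   1    0    0  1/2    0]
  r1: [   0    1    0  1/2    1]
  r2: [   0    0    1    0    0]
  r3: [   0    0    0    0    0]
Fix exponent of X5 at 1, X4 at 0; solve each RREF row for its pivot's exponent:
  r0: exp(X1) + (0)·1 = 0 ⇒ exp(X1) = 0
  r1: exp(X2) + (1)·1 = 0 ⇒ exp(X2) = -1
  r2: exp(X3) + (0)·1 = 0 ⇒ exp(X3) = 0
Π_2 = X2^-1 · X5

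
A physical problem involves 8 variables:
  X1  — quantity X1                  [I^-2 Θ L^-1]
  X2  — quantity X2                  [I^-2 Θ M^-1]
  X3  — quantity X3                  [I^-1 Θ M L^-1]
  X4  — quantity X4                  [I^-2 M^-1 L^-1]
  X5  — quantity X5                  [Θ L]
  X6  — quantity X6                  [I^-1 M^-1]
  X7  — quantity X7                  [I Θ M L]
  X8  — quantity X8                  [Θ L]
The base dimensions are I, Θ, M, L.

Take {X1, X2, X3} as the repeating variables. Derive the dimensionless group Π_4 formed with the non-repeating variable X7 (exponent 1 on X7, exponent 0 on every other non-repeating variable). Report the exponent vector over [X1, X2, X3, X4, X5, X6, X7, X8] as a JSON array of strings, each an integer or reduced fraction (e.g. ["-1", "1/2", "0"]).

["4", "-2", "-3", "0", "0", "0", "1", "0"]

Exponent matrix [I,Θ,M,L] × [X1,X2,X3,X4,X5,X6,X7,X8]:
  I: [-2 -2 -1 -2  0 -1  1  0]
  Θ: [ 1  1  1  0  1  0  1  1]
  M: [ 0 -1  1 -1  0 -1  1  0]
  L: [-1  0 -1 -1  1  0  1  1]
Row reduction gives pivot columns X1,X2,X3; rank = 3
Repeat: X1,X2,X3; free: X4,X5,X6,X7,X8
RREF:
  r0: [   1    0    0    3   -3    1   -4   -3]
  r1: [   0    1    0   -1    2    0    2    2]
  r2: [   0    0    1   -2    2   -1    3    2]
  r3: [   0    0    0    0    0    0    0    0]
Fix exponent of X7 at 1, X4 at 0, X5 at 0, X6 at 0, X8 at 0; solve each RREF row for its pivot's exponent:
  r0: exp(X1) + (-4)·1 = 0 ⇒ exp(X1) = 4
  r1: exp(X2) + (2)·1 = 0 ⇒ exp(X2) = -2
  r2: exp(X3) + (3)·1 = 0 ⇒ exp(X3) = -3
Π_4 = X1^4 · X2^-2 · X3^-3 · X7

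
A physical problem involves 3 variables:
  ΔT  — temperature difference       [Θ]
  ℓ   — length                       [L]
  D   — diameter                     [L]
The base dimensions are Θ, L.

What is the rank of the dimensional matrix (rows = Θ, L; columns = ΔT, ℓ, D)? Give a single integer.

Exponent matrix [Θ,L] × [ΔT,ℓ,D]:
  Θ: [ 1  0  0]
  L: [ 0  1  1]
RREF → pivots at {ΔT,ℓ} ⇒ r = 2

2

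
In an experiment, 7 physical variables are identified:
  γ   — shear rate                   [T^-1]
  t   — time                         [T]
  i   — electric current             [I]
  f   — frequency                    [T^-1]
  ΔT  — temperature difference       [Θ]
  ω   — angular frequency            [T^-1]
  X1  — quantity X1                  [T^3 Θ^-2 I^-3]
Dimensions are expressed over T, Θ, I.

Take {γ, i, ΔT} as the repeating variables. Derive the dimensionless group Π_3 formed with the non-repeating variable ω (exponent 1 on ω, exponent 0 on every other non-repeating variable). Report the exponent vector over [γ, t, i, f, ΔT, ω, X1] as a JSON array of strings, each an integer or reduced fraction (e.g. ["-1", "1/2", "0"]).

Dimensional matrix (T×Θ×I by γ×t×i×f×ΔT×ω×X1):
  T: [-1  1  0 -1  0 -1  3]
  Θ: [ 0  0  0  0  1  0 -2]
  I: [ 0  0  1  0  0  0 -3]
Echelon form has 3 nonzero rows (pivots: γ,i,ΔT)
Repeat: γ,i,ΔT; free: t,f,ω,X1
RREF:
  r0: [   1   -1    0    1    0    1   -3]
  r1: [   0    0    1    0    0    0   -3]
  r2: [   0    0    0    0    1    0   -2]
Fix exponent of ω at 1, t at 0, f at 0, X1 at 0; solve each RREF row for its pivot's exponent:
  r0: exp(γ) + (1)·1 = 0 ⇒ exp(γ) = -1
  r1: exp(i) + (0)·1 = 0 ⇒ exp(i) = 0
  r2: exp(ΔT) + (0)·1 = 0 ⇒ exp(ΔT) = 0
Π_3 = γ^-1 · ω

["-1", "0", "0", "0", "0", "1", "0"]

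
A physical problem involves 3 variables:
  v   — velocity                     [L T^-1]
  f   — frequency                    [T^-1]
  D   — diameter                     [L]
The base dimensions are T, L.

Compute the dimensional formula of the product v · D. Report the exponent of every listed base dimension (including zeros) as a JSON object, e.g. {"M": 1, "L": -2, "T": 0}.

{"T": -1, "L": 2}

Write exponents as rows T,L / cols v,f,D:
  T: [-1 -1  0]
  L: [ 1  0  1]
  [T]: (1)·-1+(1)·0 = -1
  [L]: (1)·1+(1)·1 = 2
⇒ T^-1 L^2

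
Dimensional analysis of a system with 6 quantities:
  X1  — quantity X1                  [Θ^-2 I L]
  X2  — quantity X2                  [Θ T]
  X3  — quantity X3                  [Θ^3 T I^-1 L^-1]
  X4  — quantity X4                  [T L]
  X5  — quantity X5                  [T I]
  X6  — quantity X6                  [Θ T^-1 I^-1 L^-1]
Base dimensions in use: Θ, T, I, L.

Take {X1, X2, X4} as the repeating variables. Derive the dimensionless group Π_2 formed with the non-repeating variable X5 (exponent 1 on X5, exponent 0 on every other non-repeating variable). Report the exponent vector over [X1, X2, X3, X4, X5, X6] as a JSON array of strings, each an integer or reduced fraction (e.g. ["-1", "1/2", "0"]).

["-1", "-2", "0", "1", "1", "0"]

Exponent matrix [Θ,T,I,L] × [X1,X2,X3,X4,X5,X6]:
  Θ: [-2  1  3  0  0  1]
  T: [ 0  1  1  1  1 -1]
  I: [ 1  0 -1  0  1 -1]
  L: [ 1  0 -1  1  0 -1]
Row reduction gives pivot columns X1,X2,X4; rank = 3
Pivot set = {X1,X2,X4}, free = {X3,X5,X6}
RREF:
  r0: [   1    0   -1    0    1   -1]
  r1: [   0    1    1    0    2   -1]
  r2: [   0    0    0    1   -1    0]
  r3: [   0    0    0    0    0    0]
Fix exponent of X5 at 1, X3 at 0, X6 at 0; solve each RREF row for its pivot's exponent:
  r0: exp(X1) + (1)·1 = 0 ⇒ exp(X1) = -1
  r1: exp(X2) + (2)·1 = 0 ⇒ exp(X2) = -2
  r2: exp(X4) + (-1)·1 = 0 ⇒ exp(X4) = 1
Π_2 = X1^-1 · X2^-2 · X4 · X5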